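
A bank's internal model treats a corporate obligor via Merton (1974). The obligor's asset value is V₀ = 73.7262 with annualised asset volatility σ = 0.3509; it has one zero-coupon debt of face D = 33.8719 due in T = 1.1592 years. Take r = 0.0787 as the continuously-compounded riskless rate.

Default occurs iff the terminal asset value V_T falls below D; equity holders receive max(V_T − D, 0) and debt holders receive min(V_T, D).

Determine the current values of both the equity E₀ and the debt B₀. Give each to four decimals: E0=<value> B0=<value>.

E0=42.8727 B0=30.8535

d₁ = [ln(V₀/D) + (r + σ²/2)T] / (σ√T)
   = [ln(73.7262/33.8719) + (0.0787 + 0.5·0.3509²)·1.1592] / (0.3509·√1.1592)
   = [0.777772 + 0.162596] / 0.377801 = 2.489060
d₂ = d₁ − σ√T = 2.489060 − 0.377801 = 2.111259
N(d₁) = 0.993596,  N(d₂) = 0.982625,  e^(−rT) = 0.912809
E₀ = V₀·N(d₁) − D·e^(−rT)·N(d₂)
   = 73.7262·0.993596 − 33.8719·0.912809·0.982625 = 42.872700
B₀ = V₀ − E₀ = 73.7262 − 42.872700 = 30.853500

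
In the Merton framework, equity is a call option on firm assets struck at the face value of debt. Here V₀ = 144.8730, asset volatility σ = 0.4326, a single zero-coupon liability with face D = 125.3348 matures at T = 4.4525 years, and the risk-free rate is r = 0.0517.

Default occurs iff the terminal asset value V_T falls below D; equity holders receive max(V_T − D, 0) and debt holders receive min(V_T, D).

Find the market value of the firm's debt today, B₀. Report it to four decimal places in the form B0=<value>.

B0=75.9184

d₁ = [ln(V₀/D) + (r + σ²/2)T] / (σ√T)
   = [ln(144.8730/125.3348) + (0.0517 + 0.5·0.4326²)·4.4525] / (0.4326·√4.4525)
   = [0.144869 + 0.646821] / 0.912827 = 0.867294
d₂ = d₁ − σ√T = 0.867294 − 0.912827 = -0.045533
N(d₁) = 0.807110,  N(d₂) = 0.481841,  e^(−rT) = 0.794379
E₀ = V₀·N(d₁) − D·e^(−rT)·N(d₂)
   = 144.8730·0.807110 − 125.3348·0.794379·0.481841 = 68.954643
B₀ = V₀ − E₀ = 144.8730 − 68.954643 = 75.918357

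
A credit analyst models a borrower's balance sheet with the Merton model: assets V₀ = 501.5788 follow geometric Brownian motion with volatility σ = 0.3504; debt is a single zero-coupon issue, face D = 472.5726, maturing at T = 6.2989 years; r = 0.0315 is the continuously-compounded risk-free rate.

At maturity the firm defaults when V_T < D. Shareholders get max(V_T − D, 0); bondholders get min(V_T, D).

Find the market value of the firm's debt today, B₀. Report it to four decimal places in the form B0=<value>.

B0=287.4613

d₁ = [ln(V₀/D) + (r + σ²/2)T] / (σ√T)
   = [ln(501.5788/472.5726) + (0.0315 + 0.5·0.3504²)·6.2989] / (0.3504·√6.2989)
   = [0.059569 + 0.585105] / 0.879420 = 0.733068
d₂ = d₁ − σ√T = 0.733068 − 0.879420 = -0.146352
N(d₁) = 0.768241,  N(d₂) = 0.441822,  e^(−rT) = 0.820029
E₀ = V₀·N(d₁) − D·e^(−rT)·N(d₂)
   = 501.5788·0.768241 − 472.5726·0.820029·0.441822 = 214.117460
B₀ = V₀ − E₀ = 501.5788 − 214.117460 = 287.461340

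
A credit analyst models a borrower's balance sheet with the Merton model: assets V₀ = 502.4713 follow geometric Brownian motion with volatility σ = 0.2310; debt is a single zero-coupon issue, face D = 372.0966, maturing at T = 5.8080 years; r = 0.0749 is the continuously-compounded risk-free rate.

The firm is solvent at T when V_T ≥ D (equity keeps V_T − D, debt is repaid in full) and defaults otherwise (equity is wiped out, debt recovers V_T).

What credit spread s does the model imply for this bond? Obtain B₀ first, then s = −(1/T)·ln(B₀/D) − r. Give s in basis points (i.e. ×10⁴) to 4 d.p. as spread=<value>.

spread=59.6951

d₁ = [ln(V₀/D) + (r + σ²/2)T] / (σ√T)
   = [ln(502.4713/372.0966) + (0.0749 + 0.5·0.2310²)·5.8080] / (0.2310·√5.8080)
   = [0.300385 + 0.589980] / 0.556705 = 1.599347
d₂ = d₁ − σ√T = 1.599347 − 0.556705 = 1.042641
N(d₁) = 0.945128,  N(d₂) = 0.851443,  e^(−rT) = 0.647252
E₀ = V₀·N(d₁) − D·e^(−rT)·N(d₂)
   = 502.4713·0.945128 − 372.0966·0.647252·0.851443 = 269.838005
B₀ = V₀ − E₀ = 502.4713 − 269.838005 = 232.633295
spread = −(1/T)·ln(B₀/D) − r = −(1/5.8080)·ln(232.633295/372.0966) − 0.0749 = 0.00596951
in basis points: 0.00596951 × 10⁴ = 59.6951 bp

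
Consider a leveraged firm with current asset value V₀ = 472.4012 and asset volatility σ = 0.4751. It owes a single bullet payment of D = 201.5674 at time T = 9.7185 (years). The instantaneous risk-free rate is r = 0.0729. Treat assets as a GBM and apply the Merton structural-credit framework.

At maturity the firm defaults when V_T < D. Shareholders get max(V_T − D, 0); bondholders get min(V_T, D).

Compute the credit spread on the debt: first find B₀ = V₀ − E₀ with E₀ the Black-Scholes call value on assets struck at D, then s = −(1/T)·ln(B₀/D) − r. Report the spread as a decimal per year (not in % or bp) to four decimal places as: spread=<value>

spread=0.0235

d₁ = [ln(V₀/D) + (r + σ²/2)T] / (σ√T)
   = [ln(472.4012/201.5674) + (0.0729 + 0.5·0.4751²)·9.7185] / (0.4751·√9.7185)
   = [0.851705 + 1.805309] / 1.481101 = 1.793945
d₂ = d₁ − σ√T = 1.793945 − 1.481101 = 0.312844
N(d₁) = 0.963589,  N(d₂) = 0.622800,  e^(−rT) = 0.492393
E₀ = V₀·N(d₁) − D·e^(−rT)·N(d₂)
   = 472.4012·0.963589 − 201.5674·0.492393·0.622800 = 393.387468
B₀ = V₀ − E₀ = 472.4012 − 393.387468 = 79.013732
spread = −(1/T)·ln(B₀/D) − r = −(1/9.7185)·ln(79.013732/201.5674) − 0.0729 = 0.02346283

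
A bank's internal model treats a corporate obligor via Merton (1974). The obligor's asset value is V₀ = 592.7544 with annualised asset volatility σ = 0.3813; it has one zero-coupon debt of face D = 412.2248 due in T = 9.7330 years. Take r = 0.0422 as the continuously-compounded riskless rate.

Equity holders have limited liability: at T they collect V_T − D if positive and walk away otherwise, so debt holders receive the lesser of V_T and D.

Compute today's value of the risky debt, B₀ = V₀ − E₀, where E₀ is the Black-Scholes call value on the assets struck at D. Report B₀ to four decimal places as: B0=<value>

d₁ = [ln(V₀/D) + (r + σ²/2)T] / (σ√T)
   = [ln(592.7544/412.2248) + (0.0422 + 0.5·0.3813²)·9.7330] / (0.3813·√9.7330)
   = [0.363211 + 1.118272] / 1.189570 = 1.245393
d₂ = d₁ − σ√T = 1.245393 − 1.189570 = 0.055823
N(d₁) = 0.893506,  N(d₂) = 0.522258,  e^(−rT) = 0.663164
E₀ = V₀·N(d₁) − D·e^(−rT)·N(d₂)
   = 592.7544·0.893506 − 412.2248·0.663164·0.522258 = 386.858596
B₀ = V₀ − E₀ = 592.7544 − 386.858596 = 205.895804

B0=205.8958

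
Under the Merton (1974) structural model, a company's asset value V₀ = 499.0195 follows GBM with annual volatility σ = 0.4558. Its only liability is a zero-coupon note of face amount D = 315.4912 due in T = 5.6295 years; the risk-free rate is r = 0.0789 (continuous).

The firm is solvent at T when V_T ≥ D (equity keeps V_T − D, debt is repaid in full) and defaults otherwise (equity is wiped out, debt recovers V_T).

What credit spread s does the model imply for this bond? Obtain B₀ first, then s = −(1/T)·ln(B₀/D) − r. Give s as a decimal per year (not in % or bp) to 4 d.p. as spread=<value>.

spread=0.0344

d₁ = [ln(V₀/D) + (r + σ²/2)T] / (σ√T)
   = [ln(499.0195/315.4912) + (0.0789 + 0.5·0.4558²)·5.6295] / (0.4558·√5.6295)
   = [0.458514 + 1.028942] / 1.081457 = 1.375419
d₂ = d₁ − σ√T = 1.375419 − 1.081457 = 0.293962
N(d₁) = 0.915499,  N(d₂) = 0.615607,  e^(−rT) = 0.641358
E₀ = V₀·N(d₁) − D·e^(−rT)·N(d₂)
   = 499.0195·0.915499 − 315.4912·0.641358·0.615607 = 332.288410
B₀ = V₀ − E₀ = 499.0195 − 332.288410 = 166.731090
spread = −(1/T)·ln(B₀/D) − r = −(1/5.6295)·ln(166.731090/315.4912) − 0.0789 = 0.03438688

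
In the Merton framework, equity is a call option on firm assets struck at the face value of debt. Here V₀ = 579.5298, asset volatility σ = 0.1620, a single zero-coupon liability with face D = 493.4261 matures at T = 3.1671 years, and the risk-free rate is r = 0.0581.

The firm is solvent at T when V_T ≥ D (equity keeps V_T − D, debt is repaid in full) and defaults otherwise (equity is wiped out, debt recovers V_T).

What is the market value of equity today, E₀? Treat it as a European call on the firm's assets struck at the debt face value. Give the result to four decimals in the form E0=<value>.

d₁ = [ln(V₀/D) + (r + σ²/2)T] / (σ√T)
   = [ln(579.5298/493.4261) + (0.0581 + 0.5·0.1620²)·3.1671] / (0.1620·√3.1671)
   = [0.160844 + 0.225567] / 0.288301 = 1.340305
d₂ = d₁ − σ√T = 1.340305 − 0.288301 = 1.052005
N(d₁) = 0.909927,  N(d₂) = 0.853601,  e^(−rT) = 0.831929
E₀ = V₀·N(d₁) − D·e^(−rT)·N(d₂)
   = 579.5298·0.909927 − 493.4261·0.831929·0.853601 = 176.930441

E0=176.9304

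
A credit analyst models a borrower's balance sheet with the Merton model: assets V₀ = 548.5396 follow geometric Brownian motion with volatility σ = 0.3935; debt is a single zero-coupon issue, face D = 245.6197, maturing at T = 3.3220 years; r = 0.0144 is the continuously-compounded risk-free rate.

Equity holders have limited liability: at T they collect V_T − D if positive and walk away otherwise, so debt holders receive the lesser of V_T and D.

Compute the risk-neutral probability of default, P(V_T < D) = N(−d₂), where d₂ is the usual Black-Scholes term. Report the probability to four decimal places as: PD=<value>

PD=0.2037

d₁ = [ln(V₀/D) + (r + σ²/2)T] / (σ√T)
   = [ln(548.5396/245.6197) + (0.0144 + 0.5·0.3935²)·3.3220] / (0.3935·√3.3220)
   = [0.803475 + 0.305030] / 0.717207 = 1.545586
d₂ = d₁ − σ√T = 1.545586 − 0.717207 = 0.828378
risk-neutral PD = N(−d₂) = N(-0.828378) = 0.203728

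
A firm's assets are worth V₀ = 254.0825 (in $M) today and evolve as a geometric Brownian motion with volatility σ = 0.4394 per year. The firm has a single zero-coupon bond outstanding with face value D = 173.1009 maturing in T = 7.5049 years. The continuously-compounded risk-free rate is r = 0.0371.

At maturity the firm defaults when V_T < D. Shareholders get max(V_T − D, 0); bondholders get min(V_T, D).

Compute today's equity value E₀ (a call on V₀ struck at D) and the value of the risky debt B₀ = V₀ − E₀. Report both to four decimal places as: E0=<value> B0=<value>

E0=159.5958 B0=94.4867

d₁ = [ln(V₀/D) + (r + σ²/2)T] / (σ√T)
   = [ln(254.0825/173.1009) + (0.0371 + 0.5·0.4394²)·7.5049] / (0.4394·√7.5049)
   = [0.383784 + 1.002926] / 1.203739 = 1.152002
d₂ = d₁ − σ√T = 1.152002 − 1.203739 = -0.051737
N(d₁) = 0.875340,  N(d₂) = 0.479369,  e^(−rT) = 0.756970
E₀ = V₀·N(d₁) − D·e^(−rT)·N(d₂)
   = 254.0825·0.875340 − 173.1009·0.756970·0.479369 = 159.595792
B₀ = V₀ − E₀ = 254.0825 − 159.595792 = 94.486708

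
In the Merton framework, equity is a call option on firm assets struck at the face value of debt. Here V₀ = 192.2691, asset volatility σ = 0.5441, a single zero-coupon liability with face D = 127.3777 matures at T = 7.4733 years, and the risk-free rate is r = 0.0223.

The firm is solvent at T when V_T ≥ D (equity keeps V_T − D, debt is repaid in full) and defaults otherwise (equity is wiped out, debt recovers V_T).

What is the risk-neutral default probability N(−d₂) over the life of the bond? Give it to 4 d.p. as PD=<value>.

d₁ = [ln(V₀/D) + (r + σ²/2)T] / (σ√T)
   = [ln(192.2691/127.3777) + (0.0223 + 0.5·0.5441²)·7.4733] / (0.5441·√7.4733)
   = [0.411739 + 1.272870] / 1.487425 = 1.132568
d₂ = d₁ − σ√T = 1.132568 − 1.487425 = -0.354856
risk-neutral PD = N(−d₂) = N(0.354856) = 0.638651

PD=0.6387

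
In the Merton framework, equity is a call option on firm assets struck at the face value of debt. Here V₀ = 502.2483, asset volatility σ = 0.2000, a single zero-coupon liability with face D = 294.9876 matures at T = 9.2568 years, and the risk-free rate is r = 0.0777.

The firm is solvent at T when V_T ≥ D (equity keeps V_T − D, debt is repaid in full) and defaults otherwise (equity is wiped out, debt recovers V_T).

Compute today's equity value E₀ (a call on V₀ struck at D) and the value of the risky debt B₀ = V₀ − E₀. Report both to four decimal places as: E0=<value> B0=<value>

d₁ = [ln(V₀/D) + (r + σ²/2)T] / (σ√T)
   = [ln(502.2483/294.9876) + (0.0777 + 0.5·0.2000²)·9.2568] / (0.2000·√9.2568)
   = [0.532161 + 0.904389] / 0.608500 = 2.360807
d₂ = d₁ − σ√T = 2.360807 − 0.608500 = 1.752307
N(d₁) = 0.990882,  N(d₂) = 0.960140,  e^(−rT) = 0.487116
E₀ = V₀·N(d₁) − D·e^(−rT)·N(d₂)
   = 502.2483·0.990882 − 294.9876·0.487116·0.960140 = 359.703549
B₀ = V₀ − E₀ = 502.2483 − 359.703549 = 142.544751

E0=359.7035 B0=142.5448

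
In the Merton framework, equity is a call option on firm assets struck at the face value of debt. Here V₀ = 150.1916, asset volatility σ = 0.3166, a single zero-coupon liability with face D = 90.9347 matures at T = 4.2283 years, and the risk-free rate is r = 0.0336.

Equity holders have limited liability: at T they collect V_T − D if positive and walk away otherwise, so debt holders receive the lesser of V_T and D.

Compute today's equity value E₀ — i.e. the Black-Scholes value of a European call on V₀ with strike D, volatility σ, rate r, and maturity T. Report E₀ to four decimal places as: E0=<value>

d₁ = [ln(V₀/D) + (r + σ²/2)T] / (σ√T)
   = [ln(150.1916/90.9347) + (0.0336 + 0.5·0.3166²)·4.2283] / (0.3166·√4.2283)
   = [0.501770 + 0.353984] / 0.651019 = 1.314484
d₂ = d₁ − σ√T = 1.314484 − 0.651019 = 0.663464
N(d₁) = 0.905658,  N(d₂) = 0.746483,  e^(−rT) = 0.867560
E₀ = V₀·N(d₁) − D·e^(−rT)·N(d₂)
   = 150.1916·0.905658 − 90.9347·0.867560·0.746483 = 77.131224

E0=77.1312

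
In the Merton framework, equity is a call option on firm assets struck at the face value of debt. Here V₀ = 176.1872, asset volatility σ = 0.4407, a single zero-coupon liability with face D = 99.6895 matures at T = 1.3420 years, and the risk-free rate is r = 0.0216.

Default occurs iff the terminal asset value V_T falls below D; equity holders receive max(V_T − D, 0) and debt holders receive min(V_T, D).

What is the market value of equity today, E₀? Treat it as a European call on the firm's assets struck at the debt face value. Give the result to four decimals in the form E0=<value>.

d₁ = [ln(V₀/D) + (r + σ²/2)T] / (σ√T)
   = [ln(176.1872/99.6895) + (0.0216 + 0.5·0.4407²)·1.3420] / (0.4407·√1.3420)
   = [0.569487 + 0.159306] / 0.510528 = 1.427529
d₂ = d₁ − σ√T = 1.427529 − 0.510528 = 0.917001
N(d₁) = 0.923286,  N(d₂) = 0.820429,  e^(−rT) = 0.971429
E₀ = V₀·N(d₁) − D·e^(−rT)·N(d₂)
   = 176.1872·0.923286 − 99.6895·0.971429·0.820429 = 83.219840

E0=83.2198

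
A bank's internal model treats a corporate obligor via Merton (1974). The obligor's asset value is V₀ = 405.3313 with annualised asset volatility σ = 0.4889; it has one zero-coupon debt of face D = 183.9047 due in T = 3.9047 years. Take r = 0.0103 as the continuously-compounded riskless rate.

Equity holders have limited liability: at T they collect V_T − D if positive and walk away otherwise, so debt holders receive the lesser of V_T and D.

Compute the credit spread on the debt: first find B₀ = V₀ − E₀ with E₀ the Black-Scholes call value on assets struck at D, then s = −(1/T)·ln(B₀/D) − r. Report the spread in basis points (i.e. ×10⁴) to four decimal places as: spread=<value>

spread=408.5402

d₁ = [ln(V₀/D) + (r + σ²/2)T] / (σ√T)
   = [ln(405.3313/183.9047) + (0.0103 + 0.5·0.4889²)·3.9047] / (0.4889·√3.9047)
   = [0.790287 + 0.506875] / 0.966082 = 1.342705
d₂ = d₁ − σ√T = 1.342705 − 0.966082 = 0.376623
N(d₁) = 0.910316,  N(d₂) = 0.646773,  e^(−rT) = 0.960580
E₀ = V₀·N(d₁) − D·e^(−rT)·N(d₂)
   = 405.3313·0.910316 − 183.9047·0.960580·0.646773 = 254.723878
B₀ = V₀ − E₀ = 405.3313 − 254.723878 = 150.607422
spread = −(1/T)·ln(B₀/D) − r = −(1/3.9047)·ln(150.607422/183.9047) − 0.0103 = 0.04085402
in basis points: 0.04085402 × 10⁴ = 408.5402 bp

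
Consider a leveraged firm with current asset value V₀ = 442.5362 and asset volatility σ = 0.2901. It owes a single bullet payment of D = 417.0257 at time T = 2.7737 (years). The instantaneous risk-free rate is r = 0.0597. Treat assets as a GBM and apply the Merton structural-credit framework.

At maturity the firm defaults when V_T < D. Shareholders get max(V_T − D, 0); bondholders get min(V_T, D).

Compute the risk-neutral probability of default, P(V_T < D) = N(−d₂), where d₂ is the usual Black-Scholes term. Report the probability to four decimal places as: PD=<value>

d₁ = [ln(V₀/D) + (r + σ²/2)T] / (σ√T)
   = [ln(442.5362/417.0257) + (0.0597 + 0.5·0.2901²)·2.7737] / (0.2901·√2.7737)
   = [0.059374 + 0.282304] / 0.483145 = 0.707197
d₂ = d₁ − σ√T = 0.707197 − 0.483145 = 0.224052
risk-neutral PD = N(−d₂) = N(-0.224052) = 0.411358

PD=0.4114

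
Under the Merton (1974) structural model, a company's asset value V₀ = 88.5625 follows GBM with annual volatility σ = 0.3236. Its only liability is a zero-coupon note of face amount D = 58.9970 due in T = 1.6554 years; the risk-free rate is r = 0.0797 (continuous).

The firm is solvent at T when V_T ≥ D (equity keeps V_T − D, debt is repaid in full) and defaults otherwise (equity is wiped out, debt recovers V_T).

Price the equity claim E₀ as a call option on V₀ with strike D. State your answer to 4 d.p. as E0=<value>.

E0=38.1415

d₁ = [ln(V₀/D) + (r + σ²/2)T] / (σ√T)
   = [ln(88.5625/58.9970) + (0.0797 + 0.5·0.3236²)·1.6554] / (0.3236·√1.6554)
   = [0.406222 + 0.218610] / 0.416351 = 1.500731
d₂ = d₁ − σ√T = 1.500731 − 0.416351 = 1.084380
N(d₁) = 0.933287,  N(d₂) = 0.860902,  e^(−rT) = 0.876398
E₀ = V₀·N(d₁) − D·e^(−rT)·N(d₂)
   = 88.5625·0.933287 − 58.9970·0.876398·0.860902 = 38.141488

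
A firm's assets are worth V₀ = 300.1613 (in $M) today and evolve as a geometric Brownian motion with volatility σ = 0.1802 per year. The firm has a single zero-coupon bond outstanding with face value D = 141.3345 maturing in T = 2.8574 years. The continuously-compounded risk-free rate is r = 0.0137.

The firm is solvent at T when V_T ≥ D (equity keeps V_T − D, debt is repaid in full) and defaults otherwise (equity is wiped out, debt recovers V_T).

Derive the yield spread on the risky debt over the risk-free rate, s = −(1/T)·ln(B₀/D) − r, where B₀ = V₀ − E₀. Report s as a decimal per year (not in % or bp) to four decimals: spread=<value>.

d₁ = [ln(V₀/D) + (r + σ²/2)T] / (σ√T)
   = [ln(300.1613/141.3345) + (0.0137 + 0.5·0.1802²)·2.8574] / (0.1802·√2.8574)
   = [0.753191 + 0.085539] / 0.304607 = 2.753479
d₂ = d₁ − σ√T = 2.753479 − 0.304607 = 2.448872
N(d₁) = 0.997052,  N(d₂) = 0.992835,  e^(−rT) = 0.961610
E₀ = V₀·N(d₁) − D·e^(−rT)·N(d₂)
   = 300.1613·0.997052 − 141.3345·0.961610·0.992835 = 164.341497
B₀ = V₀ − E₀ = 300.1613 − 164.341497 = 135.819803
spread = −(1/T)·ln(B₀/D) − r = −(1/2.8574)·ln(135.819803/141.3345) − 0.0137 = 0.00022888

spread=0.0002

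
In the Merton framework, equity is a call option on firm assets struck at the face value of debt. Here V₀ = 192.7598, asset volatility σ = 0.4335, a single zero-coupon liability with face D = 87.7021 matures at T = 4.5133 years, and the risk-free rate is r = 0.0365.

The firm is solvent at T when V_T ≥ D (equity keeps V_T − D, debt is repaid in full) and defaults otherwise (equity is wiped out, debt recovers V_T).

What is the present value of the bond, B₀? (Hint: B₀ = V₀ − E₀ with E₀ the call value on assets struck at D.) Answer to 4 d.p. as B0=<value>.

d₁ = [ln(V₀/D) + (r + σ²/2)T] / (σ√T)
   = [ln(192.7598/87.7021) + (0.0365 + 0.5·0.4335²)·4.5133] / (0.4335·√4.5133)
   = [0.787499 + 0.588810] / 0.920950 = 1.494445
d₂ = d₁ − σ√T = 1.494445 − 0.920950 = 0.573494
N(d₁) = 0.932470,  N(d₂) = 0.716845,  e^(−rT) = 0.848118
E₀ = V₀·N(d₁) − D·e^(−rT)·N(d₂)
   = 192.7598·0.932470 − 87.7021·0.848118·0.716845 = 126.422612
B₀ = V₀ − E₀ = 192.7598 − 126.422612 = 66.337188

B0=66.3372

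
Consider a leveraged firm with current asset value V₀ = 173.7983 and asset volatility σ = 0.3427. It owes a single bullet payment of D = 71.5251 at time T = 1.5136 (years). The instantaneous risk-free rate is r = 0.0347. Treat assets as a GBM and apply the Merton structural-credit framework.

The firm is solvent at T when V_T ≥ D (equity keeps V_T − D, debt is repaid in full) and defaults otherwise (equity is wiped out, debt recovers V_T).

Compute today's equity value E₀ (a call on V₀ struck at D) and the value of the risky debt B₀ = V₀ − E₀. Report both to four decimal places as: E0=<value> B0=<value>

d₁ = [ln(V₀/D) + (r + σ²/2)T] / (σ√T)
   = [ln(173.7983/71.5251) + (0.0347 + 0.5·0.3427²)·1.5136] / (0.3427·√1.5136)
   = [0.887847 + 0.141403] / 0.421619 = 2.441188
d₂ = d₁ − σ√T = 2.441188 − 0.421619 = 2.019569
N(d₁) = 0.992680,  N(d₂) = 0.978286,  e^(−rT) = 0.948834
E₀ = V₀·N(d₁) − D·e^(−rT)·N(d₂)
   = 173.7983·0.992680 − 71.5251·0.948834·0.978286 = 106.134400
B₀ = V₀ − E₀ = 173.7983 − 106.134400 = 67.663900

E0=106.1344 B0=67.6639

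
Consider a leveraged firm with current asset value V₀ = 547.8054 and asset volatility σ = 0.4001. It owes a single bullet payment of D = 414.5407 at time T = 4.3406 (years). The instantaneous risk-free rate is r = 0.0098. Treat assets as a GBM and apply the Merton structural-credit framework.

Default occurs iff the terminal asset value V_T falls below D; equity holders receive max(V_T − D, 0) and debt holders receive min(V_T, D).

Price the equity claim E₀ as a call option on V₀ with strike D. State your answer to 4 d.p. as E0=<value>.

E0=238.4317

d₁ = [ln(V₀/D) + (r + σ²/2)T] / (σ√T)
   = [ln(547.8054/414.5407) + (0.0098 + 0.5·0.4001²)·4.3406] / (0.4001·√4.3406)
   = [0.278749 + 0.389960] / 0.833573 = 0.802220
d₂ = d₁ − σ√T = 0.802220 − 0.833573 = -0.031353
N(d₁) = 0.788787,  N(d₂) = 0.487494,  e^(−rT) = 0.958354
E₀ = V₀·N(d₁) − D·e^(−rT)·N(d₂)
   = 547.8054·0.788787 − 414.5407·0.958354·0.487494 = 238.431732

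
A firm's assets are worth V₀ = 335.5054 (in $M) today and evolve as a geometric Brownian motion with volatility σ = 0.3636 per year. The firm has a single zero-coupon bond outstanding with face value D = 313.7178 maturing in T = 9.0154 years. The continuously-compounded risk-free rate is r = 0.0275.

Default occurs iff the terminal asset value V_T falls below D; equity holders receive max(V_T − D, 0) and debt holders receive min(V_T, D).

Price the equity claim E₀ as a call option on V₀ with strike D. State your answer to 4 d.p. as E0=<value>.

E0=170.1682

d₁ = [ln(V₀/D) + (r + σ²/2)T] / (σ√T)
   = [ln(335.5054/313.7178) + (0.0275 + 0.5·0.3636²)·9.0154] / (0.3636·√9.0154)
   = [0.067144 + 0.843864] / 1.091733 = 0.834461
d₂ = d₁ − σ√T = 0.834461 − 1.091733 = -0.257272
N(d₁) = 0.797989,  N(d₂) = 0.398484,  e^(−rT) = 0.780420
E₀ = V₀·N(d₁) − D·e^(−rT)·N(d₂)
   = 335.5054·0.797989 − 313.7178·0.780420·0.398484 = 170.168181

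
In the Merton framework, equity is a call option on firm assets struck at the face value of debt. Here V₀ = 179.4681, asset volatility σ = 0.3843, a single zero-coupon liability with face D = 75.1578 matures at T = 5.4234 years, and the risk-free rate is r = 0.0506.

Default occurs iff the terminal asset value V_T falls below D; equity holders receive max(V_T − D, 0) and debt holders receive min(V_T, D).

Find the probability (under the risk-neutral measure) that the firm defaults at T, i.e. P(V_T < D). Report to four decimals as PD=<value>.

PD=0.2028

d₁ = [ln(V₀/D) + (r + σ²/2)T] / (σ√T)
   = [ln(179.4681/75.1578) + (0.0506 + 0.5·0.3843²)·5.4234] / (0.3843·√5.4234)
   = [0.870408 + 0.674905] / 0.894965 = 1.726674
d₂ = d₁ − σ√T = 1.726674 − 0.894965 = 0.831708
risk-neutral PD = N(−d₂) = N(-0.831708) = 0.202787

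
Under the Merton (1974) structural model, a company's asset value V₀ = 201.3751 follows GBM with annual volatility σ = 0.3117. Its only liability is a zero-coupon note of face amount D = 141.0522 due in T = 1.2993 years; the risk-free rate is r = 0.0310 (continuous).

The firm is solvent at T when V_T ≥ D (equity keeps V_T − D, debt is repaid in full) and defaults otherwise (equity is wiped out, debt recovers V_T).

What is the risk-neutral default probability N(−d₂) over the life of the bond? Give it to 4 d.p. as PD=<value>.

PD=0.1742

d₁ = [ln(V₀/D) + (r + σ²/2)T] / (σ√T)
   = [ln(201.3751/141.0522) + (0.0310 + 0.5·0.3117²)·1.2993] / (0.3117·√1.2993)
   = [0.356039 + 0.103396] / 0.355297 = 1.293103
d₂ = d₁ − σ√T = 1.293103 − 0.355297 = 0.937806
risk-neutral PD = N(−d₂) = N(-0.937806) = 0.174172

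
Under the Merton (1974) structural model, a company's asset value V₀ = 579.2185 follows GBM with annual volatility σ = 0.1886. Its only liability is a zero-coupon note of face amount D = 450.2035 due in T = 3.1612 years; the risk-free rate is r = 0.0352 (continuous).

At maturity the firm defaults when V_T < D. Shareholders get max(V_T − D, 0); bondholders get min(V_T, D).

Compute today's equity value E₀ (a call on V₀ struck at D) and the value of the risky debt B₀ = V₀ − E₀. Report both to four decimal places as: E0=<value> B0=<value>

E0=187.8062 B0=391.4123

d₁ = [ln(V₀/D) + (r + σ²/2)T] / (σ√T)
   = [ln(579.2185/450.2035) + (0.0352 + 0.5·0.1886²)·3.1612] / (0.1886·√3.1612)
   = [0.251980 + 0.167496] / 0.335326 = 1.250949
d₂ = d₁ − σ√T = 1.250949 − 0.335326 = 0.915623
N(d₁) = 0.894523,  N(d₂) = 0.820068,  e^(−rT) = 0.894693
E₀ = V₀·N(d₁) − D·e^(−rT)·N(d₂)
   = 579.2185·0.894523 − 450.2035·0.894693·0.820068 = 187.806170
B₀ = V₀ − E₀ = 579.2185 − 187.806170 = 391.412330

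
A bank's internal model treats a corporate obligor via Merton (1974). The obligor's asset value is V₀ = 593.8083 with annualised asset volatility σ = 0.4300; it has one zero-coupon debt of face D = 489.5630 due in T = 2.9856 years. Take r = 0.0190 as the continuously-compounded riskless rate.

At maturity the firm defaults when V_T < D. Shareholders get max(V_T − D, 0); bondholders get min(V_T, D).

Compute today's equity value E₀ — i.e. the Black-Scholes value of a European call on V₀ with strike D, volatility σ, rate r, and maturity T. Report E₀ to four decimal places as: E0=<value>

E0=226.7811

d₁ = [ln(V₀/D) + (r + σ²/2)T] / (σ√T)
   = [ln(593.8083/489.5630) + (0.0190 + 0.5·0.4300²)·2.9856] / (0.4300·√2.9856)
   = [0.193043 + 0.332745] / 0.742992 = 0.707664
d₂ = d₁ − σ√T = 0.707664 − 0.742992 = -0.035329
N(d₁) = 0.760423,  N(d₂) = 0.485909,  e^(−rT) = 0.944853
E₀ = V₀·N(d₁) − D·e^(−rT)·N(d₂)
   = 593.8083·0.760423 − 489.5630·0.944853·0.485909 = 226.781080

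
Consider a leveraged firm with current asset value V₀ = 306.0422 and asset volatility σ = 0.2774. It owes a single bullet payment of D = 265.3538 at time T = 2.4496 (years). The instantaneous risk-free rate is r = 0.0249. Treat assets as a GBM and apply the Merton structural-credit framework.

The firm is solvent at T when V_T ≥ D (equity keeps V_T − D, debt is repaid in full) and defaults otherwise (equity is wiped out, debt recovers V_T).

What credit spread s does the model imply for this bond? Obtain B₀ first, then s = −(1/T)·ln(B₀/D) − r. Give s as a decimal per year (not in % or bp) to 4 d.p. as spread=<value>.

d₁ = [ln(V₀/D) + (r + σ²/2)T] / (σ√T)
   = [ln(306.0422/265.3538) + (0.0249 + 0.5·0.2774²)·2.4496] / (0.2774·√2.4496)
   = [0.142659 + 0.155244] / 0.434164 = 0.686153
d₂ = d₁ − σ√T = 0.686153 − 0.434164 = 0.251989
N(d₁) = 0.753692,  N(d₂) = 0.599475,  e^(−rT) = 0.940828
E₀ = V₀·N(d₁) − D·e^(−rT)·N(d₂)
   = 306.0422·0.753692 − 265.3538·0.940828·0.599475 = 81.001141
B₀ = V₀ − E₀ = 306.0422 − 81.001141 = 225.041059
spread = −(1/T)·ln(B₀/D) − r = −(1/2.4496)·ln(225.041059/265.3538) − 0.0249 = 0.04236860

spread=0.0424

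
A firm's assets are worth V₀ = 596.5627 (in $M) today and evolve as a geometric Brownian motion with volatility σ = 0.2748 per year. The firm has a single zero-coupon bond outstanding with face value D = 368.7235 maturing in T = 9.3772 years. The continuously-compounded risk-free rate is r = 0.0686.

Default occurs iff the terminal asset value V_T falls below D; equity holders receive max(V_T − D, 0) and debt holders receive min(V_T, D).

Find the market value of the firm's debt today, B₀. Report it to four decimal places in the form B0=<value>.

d₁ = [ln(V₀/D) + (r + σ²/2)T] / (σ√T)
   = [ln(596.5627/368.7235) + (0.0686 + 0.5·0.2748²)·9.3772] / (0.2748·√9.3772)
   = [0.481137 + 0.997336] / 0.841498 = 1.756953
d₂ = d₁ − σ√T = 1.756953 − 0.841498 = 0.915454
N(d₁) = 0.960537,  N(d₂) = 0.820023,  e^(−rT) = 0.525568
E₀ = V₀·N(d₁) − D·e^(−rT)·N(d₂)
   = 596.5627·0.960537 − 368.7235·0.525568·0.820023 = 414.108883
B₀ = V₀ − E₀ = 596.5627 − 414.108883 = 182.453817

B0=182.4538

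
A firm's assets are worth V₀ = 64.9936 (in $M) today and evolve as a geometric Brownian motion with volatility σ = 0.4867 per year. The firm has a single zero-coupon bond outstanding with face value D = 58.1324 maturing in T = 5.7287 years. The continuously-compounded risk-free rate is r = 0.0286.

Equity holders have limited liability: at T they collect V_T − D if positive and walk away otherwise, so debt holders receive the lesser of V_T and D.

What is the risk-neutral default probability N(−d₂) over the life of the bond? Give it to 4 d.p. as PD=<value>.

d₁ = [ln(V₀/D) + (r + σ²/2)T] / (σ√T)
   = [ln(64.9936/58.1324) + (0.0286 + 0.5·0.4867²)·5.7287] / (0.4867·√5.7287)
   = [0.111566 + 0.842339] / 1.164902 = 0.818871
d₂ = d₁ − σ√T = 0.818871 − 1.164902 = -0.346031
risk-neutral PD = N(−d₂) = N(0.346031) = 0.635340

PD=0.6353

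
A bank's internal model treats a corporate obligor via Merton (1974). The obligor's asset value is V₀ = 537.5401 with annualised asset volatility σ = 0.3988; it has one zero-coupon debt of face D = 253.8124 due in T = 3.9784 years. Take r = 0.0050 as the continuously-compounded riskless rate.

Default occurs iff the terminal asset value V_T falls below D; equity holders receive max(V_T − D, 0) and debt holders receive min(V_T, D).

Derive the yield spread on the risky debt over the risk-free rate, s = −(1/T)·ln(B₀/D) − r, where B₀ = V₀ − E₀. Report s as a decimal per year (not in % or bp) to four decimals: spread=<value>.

spread=0.0260

d₁ = [ln(V₀/D) + (r + σ²/2)T] / (σ√T)
   = [ln(537.5401/253.8124) + (0.0050 + 0.5·0.3988²)·3.9784] / (0.3988·√3.9784)
   = [0.750408 + 0.336257] / 0.795444 = 1.366112
d₂ = d₁ − σ√T = 1.366112 − 0.795444 = 0.570669
N(d₁) = 0.914048,  N(d₂) = 0.715888,  e^(−rT) = 0.980305
E₀ = V₀·N(d₁) − D·e^(−rT)·N(d₂)
   = 537.5401·0.914048 − 253.8124·0.980305·0.715888 = 313.214994
B₀ = V₀ − E₀ = 537.5401 − 313.214994 = 224.325106
spread = −(1/T)·ln(B₀/D) − r = −(1/3.9784)·ln(224.325106/253.8124) − 0.0050 = 0.02604239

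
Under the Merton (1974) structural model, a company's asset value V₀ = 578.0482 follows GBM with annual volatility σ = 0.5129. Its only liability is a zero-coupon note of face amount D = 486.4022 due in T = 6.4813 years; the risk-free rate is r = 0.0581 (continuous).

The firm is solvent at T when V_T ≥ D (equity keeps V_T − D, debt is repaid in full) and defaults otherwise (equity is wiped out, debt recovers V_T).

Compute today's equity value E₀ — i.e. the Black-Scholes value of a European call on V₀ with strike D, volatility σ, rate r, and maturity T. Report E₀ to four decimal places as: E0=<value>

d₁ = [ln(V₀/D) + (r + σ²/2)T] / (σ√T)
   = [ln(578.0482/486.4022) + (0.0581 + 0.5·0.5129²)·6.4813] / (0.5129·√6.4813)
   = [0.172621 + 1.229070] / 1.305761 = 1.073467
d₂ = d₁ − σ√T = 1.073467 − 1.305761 = -0.232295
N(d₁) = 0.858469,  N(d₂) = 0.408155,  e^(−rT) = 0.686216
E₀ = V₀·N(d₁) − D·e^(−rT)·N(d₂)
   = 578.0482·0.858469 − 486.4022·0.686216·0.408155 = 360.004001

E0=360.0040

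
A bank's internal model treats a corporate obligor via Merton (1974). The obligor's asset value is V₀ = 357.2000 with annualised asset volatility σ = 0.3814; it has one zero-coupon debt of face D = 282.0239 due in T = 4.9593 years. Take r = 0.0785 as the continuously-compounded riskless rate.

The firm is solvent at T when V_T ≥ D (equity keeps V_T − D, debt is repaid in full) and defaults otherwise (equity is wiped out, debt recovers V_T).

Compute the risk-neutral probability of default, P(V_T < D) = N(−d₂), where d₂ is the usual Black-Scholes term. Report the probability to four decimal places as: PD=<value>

PD=0.3776

d₁ = [ln(V₀/D) + (r + σ²/2)T] / (σ√T)
   = [ln(357.2000/282.0239) + (0.0785 + 0.5·0.3814²)·4.9593] / (0.3814·√4.9593)
   = [0.236304 + 0.750010] / 0.849358 = 1.161246
d₂ = d₁ − σ√T = 1.161246 − 0.849358 = 0.311888
risk-neutral PD = N(−d₂) = N(-0.311888) = 0.377563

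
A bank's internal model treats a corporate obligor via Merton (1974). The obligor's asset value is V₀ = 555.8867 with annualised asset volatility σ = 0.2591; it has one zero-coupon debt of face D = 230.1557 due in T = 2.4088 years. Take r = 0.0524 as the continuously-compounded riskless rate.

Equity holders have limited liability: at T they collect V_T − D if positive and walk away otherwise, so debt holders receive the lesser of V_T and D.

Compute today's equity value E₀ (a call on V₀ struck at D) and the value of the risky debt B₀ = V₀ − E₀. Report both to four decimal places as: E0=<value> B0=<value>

E0=353.2835 B0=202.6032

d₁ = [ln(V₀/D) + (r + σ²/2)T] / (σ√T)
   = [ln(555.8867/230.1557) + (0.0524 + 0.5·0.2591²)·2.4088] / (0.2591·√2.4088)
   = [0.881808 + 0.207076] / 0.402131 = 2.707784
d₂ = d₁ − σ√T = 2.707784 − 0.402131 = 2.305652
N(d₁) = 0.996613,  N(d₂) = 0.989435,  e^(−rT) = 0.881420
E₀ = V₀·N(d₁) − D·e^(−rT)·N(d₂)
   = 555.8867·0.996613 − 230.1557·0.881420·0.989435 = 353.283516
B₀ = V₀ − E₀ = 555.8867 − 353.283516 = 202.603184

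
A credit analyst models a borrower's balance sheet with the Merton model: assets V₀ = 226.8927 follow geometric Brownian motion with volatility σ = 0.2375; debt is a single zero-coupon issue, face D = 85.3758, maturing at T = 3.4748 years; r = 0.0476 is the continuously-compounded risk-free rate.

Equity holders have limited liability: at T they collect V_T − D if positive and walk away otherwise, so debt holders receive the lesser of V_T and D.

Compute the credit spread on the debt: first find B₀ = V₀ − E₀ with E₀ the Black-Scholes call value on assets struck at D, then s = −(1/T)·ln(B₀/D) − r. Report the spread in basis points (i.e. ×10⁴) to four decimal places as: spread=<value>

spread=3.4350

d₁ = [ln(V₀/D) + (r + σ²/2)T] / (σ√T)
   = [ln(226.8927/85.3758) + (0.0476 + 0.5·0.2375²)·3.4748] / (0.2375·√3.4748)
   = [0.977415 + 0.263401] / 0.442719 = 2.802713
d₂ = d₁ − σ√T = 2.802713 − 0.442719 = 2.359993
N(d₁) = 0.997466,  N(d₂) = 0.990862,  e^(−rT) = 0.847554
E₀ = V₀·N(d₁) − D·e^(−rT)·N(d₂)
   = 226.8927·0.997466 − 85.3758·0.847554·0.990862 = 154.618399
B₀ = V₀ − E₀ = 226.8927 − 154.618399 = 72.274301
spread = −(1/T)·ln(B₀/D) − r = −(1/3.4748)·ln(72.274301/85.3758) − 0.0476 = 0.00034350
in basis points: 0.00034350 × 10⁴ = 3.4350 bp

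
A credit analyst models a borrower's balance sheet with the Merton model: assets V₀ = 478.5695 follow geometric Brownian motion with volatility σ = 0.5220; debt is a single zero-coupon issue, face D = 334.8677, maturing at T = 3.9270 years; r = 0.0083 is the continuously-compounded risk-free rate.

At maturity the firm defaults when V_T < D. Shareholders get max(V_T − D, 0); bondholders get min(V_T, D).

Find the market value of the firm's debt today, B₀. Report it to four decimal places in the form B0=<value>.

B0=232.8169

d₁ = [ln(V₀/D) + (r + σ²/2)T] / (σ√T)
   = [ln(478.5695/334.8677) + (0.0083 + 0.5·0.5220²)·3.9270] / (0.5220·√3.9270)
   = [0.357066 + 0.567616] / 1.034430 = 0.893906
d₂ = d₁ − σ√T = 0.893906 − 1.034430 = -0.140524
N(d₁) = 0.814314,  N(d₂) = 0.444123,  e^(−rT) = 0.967931
E₀ = V₀·N(d₁) − D·e^(−rT)·N(d₂)
   = 478.5695·0.814314 − 334.8677·0.967931·0.444123 = 245.752632
B₀ = V₀ − E₀ = 478.5695 − 245.752632 = 232.816868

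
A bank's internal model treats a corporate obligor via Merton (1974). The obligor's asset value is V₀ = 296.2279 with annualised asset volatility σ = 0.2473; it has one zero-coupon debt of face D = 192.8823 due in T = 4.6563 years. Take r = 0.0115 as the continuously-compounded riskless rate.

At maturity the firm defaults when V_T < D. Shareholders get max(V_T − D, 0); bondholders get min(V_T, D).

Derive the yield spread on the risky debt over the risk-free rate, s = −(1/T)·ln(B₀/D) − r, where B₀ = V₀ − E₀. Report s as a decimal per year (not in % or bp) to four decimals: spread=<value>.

spread=0.0147

d₁ = [ln(V₀/D) + (r + σ²/2)T] / (σ√T)
   = [ln(296.2279/192.8823) + (0.0115 + 0.5·0.2473²)·4.6563] / (0.2473·√4.6563)
   = [0.429049 + 0.195931] / 0.533635 = 1.171174
d₂ = d₁ − σ√T = 1.171174 − 0.533635 = 0.637538
N(d₁) = 0.879236,  N(d₂) = 0.738113,  e^(−rT) = 0.947861
E₀ = V₀·N(d₁) − D·e^(−rT)·N(d₂)
   = 296.2279·0.879236 − 192.8823·0.947861·0.738113 = 125.508159
B₀ = V₀ − E₀ = 296.2279 − 125.508159 = 170.719741
spread = −(1/T)·ln(B₀/D) − r = −(1/4.6563)·ln(170.719741/192.8823) − 0.0115 = 0.01471328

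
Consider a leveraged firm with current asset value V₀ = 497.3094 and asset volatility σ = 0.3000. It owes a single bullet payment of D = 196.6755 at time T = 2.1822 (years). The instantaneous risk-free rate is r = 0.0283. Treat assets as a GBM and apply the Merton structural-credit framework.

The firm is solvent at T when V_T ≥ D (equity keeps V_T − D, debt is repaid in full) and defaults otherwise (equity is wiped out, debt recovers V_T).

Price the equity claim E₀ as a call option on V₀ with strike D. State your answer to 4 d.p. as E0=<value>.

d₁ = [ln(V₀/D) + (r + σ²/2)T] / (σ√T)
   = [ln(497.3094/196.6755) + (0.0283 + 0.5·0.3000²)·2.1822] / (0.3000·√2.1822)
   = [0.927657 + 0.159955] / 0.443168 = 2.454176
d₂ = d₁ − σ√T = 2.454176 − 0.443168 = 2.011008
N(d₁) = 0.992940,  N(d₂) = 0.977838,  e^(−rT) = 0.940112
E₀ = V₀·N(d₁) − D·e^(−rT)·N(d₂)
   = 497.3094·0.992940 − 196.6755·0.940112·0.977838 = 312.998948

E0=312.9989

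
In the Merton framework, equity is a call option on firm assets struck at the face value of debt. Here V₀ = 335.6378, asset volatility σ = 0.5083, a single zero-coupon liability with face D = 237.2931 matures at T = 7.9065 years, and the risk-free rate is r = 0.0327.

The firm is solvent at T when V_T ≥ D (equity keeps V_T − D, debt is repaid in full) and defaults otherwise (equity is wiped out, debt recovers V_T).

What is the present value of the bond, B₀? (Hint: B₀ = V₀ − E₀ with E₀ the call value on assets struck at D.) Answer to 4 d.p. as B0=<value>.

B0=113.4363

d₁ = [ln(V₀/D) + (r + σ²/2)T] / (σ√T)
   = [ln(335.6378/237.2931) + (0.0327 + 0.5·0.5083²)·7.9065] / (0.5083·√7.9065)
   = [0.346737 + 1.279939] / 1.429263 = 1.138122
d₂ = d₁ − σ√T = 1.138122 − 1.429263 = -0.291141
N(d₁) = 0.872465,  N(d₂) = 0.385472,  e^(−rT) = 0.772176
E₀ = V₀·N(d₁) − D·e^(−rT)·N(d₂)
   = 335.6378·0.872465 − 237.2931·0.772176·0.385472 = 222.201544
B₀ = V₀ − E₀ = 335.6378 − 222.201544 = 113.436256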